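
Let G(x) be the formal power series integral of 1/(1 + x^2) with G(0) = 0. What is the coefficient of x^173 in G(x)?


1/(1 + x^2) = sum_{j>=0} (-1)^j x^(2j). Integrating termwise with G(0) = 0:
G(x) = sum_{j>=0} (-1)^j x^(2j+1) / (2j+1) = arctan(x).
Only odd powers are nonzero. For x^173 write 173 = 2*86 + 1, giving
(-1)^86 / 173 = 1/173 = 1/173.

1/173


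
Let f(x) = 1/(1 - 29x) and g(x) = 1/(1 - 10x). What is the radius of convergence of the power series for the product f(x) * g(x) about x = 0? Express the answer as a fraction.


The radius of 1/(1 - 29x) is 1/29 (nearest singularity at x = 1/29), and the radius of 1/(1 - 10x) is 1/10.
The product f(x)*g(x) = 1/((1 - 29x)(1 - 10x)) has singularities at both 1/29 and 1/10, so its radius of convergence is the distance to the nearest one:
min(1/29, 1/10) = 1/29.

1/29


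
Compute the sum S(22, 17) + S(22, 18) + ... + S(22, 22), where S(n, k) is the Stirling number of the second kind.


By definition, S(n, k) counts partitions of an n-set into exactly k nonempty blocks.
Computing row n = 22 for k = 17..22:
S(22, k): 1404142047, 53374629, 1389850, 23485, 231, 1
Sum = 1458930243.

1458930243


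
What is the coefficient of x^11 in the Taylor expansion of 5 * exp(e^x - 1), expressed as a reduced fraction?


exp(e^x - 1) = sum_{k>=0} Bell_k x^k / k!, where Bell_k is the k-th Bell number.
So the coefficient of x^11 is 5 * Bell_11 / 11!.
Computing: Bell_11 = 678570 and 11! = 39916800, giving
5 * 678570/39916800 = 22619/266112.

22619/266112


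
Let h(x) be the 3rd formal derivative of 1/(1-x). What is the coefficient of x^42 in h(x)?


Differentiating 3 times: d^3/dx^3 [1/(1-x)] = 3!/(1-x)^4.
The expansion 1/(1-x)^4 = sum_{k>=0} C(k+3, 3) x^k, so the coefficient of x^n in 3!/(1-x)^4 is 3! * C(n+3, 3).
For n = 42: 6 * C(45, 3) = 6 * 14190 = 85140

85140


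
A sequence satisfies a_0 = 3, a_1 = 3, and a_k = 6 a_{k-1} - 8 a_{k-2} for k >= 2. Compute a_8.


The characteristic equation is t^2 - 6 t + 8 = 0, with roots r_1 = 4 and r_2 = 2 (so c_1 = r_1 + r_2, c_2 = -r_1 r_2 as required).
One can use the closed form a_n = A r_1^n + B r_2^n, but direct iteration is more reliable:
a_0 = 3, a_1 = 3, a_2 = -6, a_3 = -60, a_4 = -312, a_5 = -1392, a_6 = -5856, a_7 = -24000, a_8 = -97152.
So a_8 = -97152.

-97152


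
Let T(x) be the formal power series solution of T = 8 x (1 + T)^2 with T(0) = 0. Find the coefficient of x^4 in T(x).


Apply the Lagrange inversion formula: if T = 8 x * phi(T) with phi(t) = (1 + t)^2, then [x^n] T = 8^n * (1/n) [t^(n-1)] phi(t)^n = 8^n * (1/n) [t^(n-1)] (1 + t)^(2n) = 8^n * (1/n) C(2n, n-1).
Using the identity C(2n, n-1) = C(2n, n) * n / (n+1), the unscaled factor equals C(2n, n) / (n+1) = C_n, the n-th Catalan number.
For n = 4: C_4 = C(8, 4) / 5 = 70/5 = 14.
With the 8^4 = 4096 factor, the coefficient is 4096 * 14 = 57344.

57344


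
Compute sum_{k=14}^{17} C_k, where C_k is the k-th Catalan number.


C_14 through C_17: 2674440, 9694845, 35357670, 129644790
Sum = 2674440 + 9694845 + 35357670 + 129644790
= 177371745

177371745


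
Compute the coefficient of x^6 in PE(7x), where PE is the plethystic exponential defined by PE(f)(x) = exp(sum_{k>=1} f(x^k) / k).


With f(x) = 7x, the exponent is sum_{k>=1} 7 x^k / k = 7 * (-ln(1 - x)). Exponentiating:
PE(7x) = exp(-7 ln(1 - x)) = 1/(1 - x)^7.
By the negative binomial expansion, [x^n] 1/(1 - x)^7 = C(n + 6, 6).
For n = 6: C(12, 6) = 924.

924


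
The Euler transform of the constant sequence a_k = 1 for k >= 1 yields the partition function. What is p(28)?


The Euler transform converts the sequence a_k = 1 into the number of integer partitions.
Using the recurrence or dynamic programming:
p(28) = 3718

3718


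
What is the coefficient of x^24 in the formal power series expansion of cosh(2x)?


The Maclaurin series is cosh(t) = sum_{m>=0} t^(2m) / (2m)!, so substituting t = 2x, only even powers of x are nonzero, with coefficient of x^(2m) equal to 2^(2m) / (2m)!.
For x^24 the coefficient is 2^24/24! = 16777216/620448401733239439360000 = 4/147926426347074375.

4/147926426347074375


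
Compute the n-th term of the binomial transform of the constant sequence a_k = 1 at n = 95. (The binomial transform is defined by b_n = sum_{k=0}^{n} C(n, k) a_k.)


With a_k = 1 for all k, b_n = sum_{k=0}^{n} C(n, k) = 2^n by the binomial theorem.
For n = 95: 2^95 = 39614081257132168796771975168.

39614081257132168796771975168


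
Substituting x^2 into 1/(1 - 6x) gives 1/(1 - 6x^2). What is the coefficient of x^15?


Since 1/(1 - 6x^2) only has even powers of x,
the coefficient of x^15 (odd) is 0.

0


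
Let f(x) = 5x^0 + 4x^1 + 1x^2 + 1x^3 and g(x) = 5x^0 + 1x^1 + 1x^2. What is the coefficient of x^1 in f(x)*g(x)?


Cauchy product at x^1:
5*1 + 4*5
= 25

25


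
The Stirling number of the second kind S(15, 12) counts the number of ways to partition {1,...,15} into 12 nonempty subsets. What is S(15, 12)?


Using the explicit formula S(n,k) = (1/k!) sum_{j=0}^{k} (-1)^(k-j) C(k,j) j^n:
S(15, 12) = 106470
Equivalently, S(n,k) is n! times the coefficient of x^n in the EGF (e^x - 1)^k / k!.

106470


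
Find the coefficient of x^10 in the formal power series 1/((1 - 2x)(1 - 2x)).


By partial fractions or Cauchy convolution:
The coefficient equals sum_{k=0}^{10} 2^k * 2^(10-k).
= 11264

11264


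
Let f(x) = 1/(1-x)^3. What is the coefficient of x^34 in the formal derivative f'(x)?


Differentiate: d/dx [ 1/(1-x)^r ] = r / (1-x)^(r+1).
Here r = 3, so f'(x) = 3 / (1-x)^4.
The expansion of 1/(1-x)^(r+1) has coefficient of x^n equal to C(n+r, r).
So the coefficient of x^34 in f'(x) is
3 * C(37, 3) = 3 * 7770 = 23310

23310


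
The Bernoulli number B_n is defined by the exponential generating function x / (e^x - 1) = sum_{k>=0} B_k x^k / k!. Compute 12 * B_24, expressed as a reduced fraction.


Bernoulli numbers can also be computed recursively via B_0 = 1 and sum_{j=0}^{m} C(m+1, j) B_j = 0 for m >= 1. Odd-index Bernoulli numbers vanish for k >= 3.
Computing B_24 = -236364091/2730, so 12 * B_24 = 12 * -236364091/2730 = -472728182/455.

-472728182/455


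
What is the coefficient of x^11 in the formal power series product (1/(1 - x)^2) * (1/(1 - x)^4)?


Combine the factors: (1/(1 - x)^2) * (1/(1 - x)^4) = 1/(1 - x)^6.
Then use 1/(1 - x)^r = sum_{k>=0} C(k + r - 1, r - 1) x^k with r = 6 and k = 11:
C(16, 5) = 4368.

4368


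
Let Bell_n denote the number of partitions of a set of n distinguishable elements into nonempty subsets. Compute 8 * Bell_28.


Bell_28 can be computed from the Bell triangle or from Dobinski's identity Bell_n = (1/e) * sum_{k>=0} k^n / k!.
Computing Bell_28 = 6160539404599934652455.
Then 8 * 6160539404599934652455 = 49284315236799477219640.

49284315236799477219640


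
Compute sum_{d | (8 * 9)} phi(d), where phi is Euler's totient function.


First, 8 * 9 = 72. One classical identity is sum_{d | n} phi(d) = n (each k in [1, n] has a unique gcd with n, and among the k's with gcd(k, n) = n/d there are phi(d) of them). So the sum equals 72. We also verify directly:
Divisors of 72: 1, 2, 3, 4, 6, 8, 9, 12, 18, 24, 36, 72.
phi values: 1, 1, 2, 2, 2, 4, 6, 4, 6, 8, 12, 24.
Sum = 72.

72


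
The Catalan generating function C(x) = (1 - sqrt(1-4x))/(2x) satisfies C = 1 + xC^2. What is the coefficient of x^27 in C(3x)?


Substituting x -> 3x scales the n-th coefficient by 3^n, so [x^27] C(3x) = 3^27 * C_27.
C_27 = C(2*27, 27)/(28) = 1946939425648112/28 = 69533550916004.
So 3^27 * 69533550916004 = 7625597484987 * 69533550916004 = 530234870987295612488031948.

530234870987295612488031948


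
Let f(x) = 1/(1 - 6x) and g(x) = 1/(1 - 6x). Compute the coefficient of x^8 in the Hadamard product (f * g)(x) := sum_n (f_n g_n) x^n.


f has coefficients f_k = 6^k and g has coefficients g_k = 6^k, so the Hadamard product has coefficient (f*g)_k = 6^k * 6^k = 36^k.
For k = 8: 36^8 = 2821109907456.

2821109907456


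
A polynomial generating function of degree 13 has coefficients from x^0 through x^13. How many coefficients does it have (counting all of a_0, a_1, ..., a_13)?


A polynomial of degree 13 takes the form a_0 + a_1 x + ... + a_13 x^13.
The number of coefficients is 13 + 1 = 14.

14


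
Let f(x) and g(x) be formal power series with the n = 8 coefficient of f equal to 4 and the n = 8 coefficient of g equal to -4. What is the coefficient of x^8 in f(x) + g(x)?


Addition of formal power series is termwise.
The coefficient of x^8 in f + g = 4 + -4
= 0

0


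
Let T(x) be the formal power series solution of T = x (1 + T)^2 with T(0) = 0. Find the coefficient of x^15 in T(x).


Apply the Lagrange inversion formula: if T = x * phi(T) with phi(t) = (1 + t)^2, then [x^n] T = (1/n) [t^(n-1)] phi(t)^n = (1/n) [t^(n-1)] (1 + t)^(2n) = (1/n) C(2n, n-1).
Using the identity C(2n, n-1) = C(2n, n) * n / (n+1), the unscaled factor equals C(2n, n) / (n+1) = C_n, the n-th Catalan number.
For n = 15: C_15 = C(30, 15) / 16 = 155117520/16 = 9694845 = 9694845.

9694845


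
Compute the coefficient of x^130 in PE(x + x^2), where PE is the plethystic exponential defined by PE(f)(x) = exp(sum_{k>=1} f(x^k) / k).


With f(x) = x + x^2, the exponent is sum_{k>=1} (x^k + x^(2k)) / k = -ln(1 - x) - ln(1 - x^2). Exponentiating:
PE(x + x^2) = 1 / ((1 - x)(1 - x^2)).
This is the generating function for partitions of n into parts of size 1 or 2. The number of 2's can be any j in 0..65, and the rest are 1's, so
[x^130] = floor(130/2) + 1 = 66.

66


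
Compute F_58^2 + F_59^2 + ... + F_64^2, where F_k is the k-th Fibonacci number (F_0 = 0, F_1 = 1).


There is a standard identity sum_{k=0}^{N} F_k^2 = F_N * F_{N+1} (proved inductively from the telescoping relation F_k^2 = F_k F_{k+1} - F_{k-1} F_k). Then
sum_{k=58}^{64} F_k^2 = F_64 F_65 - F_57 F_58.
Computing: F_64 = 10610209857723, F_65 = 17167680177565, F_57 = 365435296162, F_58 = 591286729879.
Sum = 10610209857723 * 17167680177565 - 365435296162 * 591286729879 = 181936612412985913167160097.

181936612412985913167160097


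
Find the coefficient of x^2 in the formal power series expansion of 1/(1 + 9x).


Write 1/(1 + c x) = 1/(1 - (-c) x) and apply the geometric-series identity
1/(1 - y) = sum_{k>=0} y^k to get 1/(1 + c x) = sum_{k>=0} (-c)^k x^k.
So the coefficient of x^k is (-c)^k = (-1)^k * c^k.
Here c = 9 and k = 2:
(-9)^2 = 1 * 81 = 81

81


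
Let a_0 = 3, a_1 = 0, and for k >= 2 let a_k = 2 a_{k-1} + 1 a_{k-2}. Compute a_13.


Iterating the recurrence forward:
a_0 = 3
a_1 = 0
a_2 = 2*0 + 1*3 = 3
a_3 = 2*3 + 1*0 = 6
a_4 = 2*6 + 1*3 = 15
a_5 = 2*15 + 1*6 = 36
a_6 = 2*36 + 1*15 = 87
a_7 = 2*87 + 1*36 = 210
a_8 = 2*210 + 1*87 = 507
a_9 = 2*507 + 1*210 = 1224
a_10 = 2*1224 + 1*507 = 2955
a_11 = 2*2955 + 1*1224 = 7134
a_12 = 2*7134 + 1*2955 = 17223
a_13 = 2*17223 + 1*7134 = 41580
So a_13 = 41580.

41580


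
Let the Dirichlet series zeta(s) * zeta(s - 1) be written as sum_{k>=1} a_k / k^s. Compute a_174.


Convolution gives a_k = sum_{d | k} d * 1 = sum_{d | k} d = sigma(k), the sum of positive divisors of k.
For k = 174, the divisors are 1, 2, 3, 6, 29, 58, 87, 174, so
sigma(174) = 1 + 2 + 3 + 6 + 29 + 58 + 87 + 174 = 360.

360


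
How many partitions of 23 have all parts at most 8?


Using the generating function (1-x)^(-1)(1-x^2)^(-1)...(1-x^8)^(-1),
the coefficient of x^23 counts these restricted partitions.
Result = 764

764


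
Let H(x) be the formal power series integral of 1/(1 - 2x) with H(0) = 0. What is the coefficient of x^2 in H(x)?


1/(1 - 2x) = sum_{k>=0} 2^k x^k. Integrating termwise with H(0) = 0:
H(x) = sum_{k>=0} 2^k x^(k+1) / (k+1) = sum_{m>=1} 2^(m-1) x^m / m.
For m = 2: 2^1/2 = 2/2 = 1.

1


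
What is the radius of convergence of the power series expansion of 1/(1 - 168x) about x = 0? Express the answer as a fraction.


Expanding 1/(1 - 168x) = sum_{k>=0} 168^k x^k, the series converges when |168x| < 1, i.e., |x| < 1/168.
So the radius of convergence is 1/168 = 1/168.

1/168


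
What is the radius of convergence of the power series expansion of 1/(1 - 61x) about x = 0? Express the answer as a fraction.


Expanding 1/(1 - 61x) = sum_{k>=0} 61^k x^k, the series converges when |61x| < 1, i.e., |x| < 1/61.
So the radius of convergence is 1/61 = 1/61.

1/61


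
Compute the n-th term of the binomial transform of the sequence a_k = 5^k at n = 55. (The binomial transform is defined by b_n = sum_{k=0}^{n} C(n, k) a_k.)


With a_k = 5^k, b_n = sum_{k=0}^{n} C(n, k) 5^k = (1 + 5)^n by the binomial theorem.
For n = 55: (1 + 5)^55 = 6^55 = 6285195213566005335561053533150026217291776.

6285195213566005335561053533150026217291776


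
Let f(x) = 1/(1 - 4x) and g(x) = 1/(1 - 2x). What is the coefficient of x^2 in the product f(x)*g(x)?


The coefficient of x^n in f*g is the Cauchy product: sum_{k=0}^{n} a^k * b^(n-k).
With a=4, b=2, n=2:
sum_{k=0}^{2} 4^k * 2^(2-k)
= 28

28


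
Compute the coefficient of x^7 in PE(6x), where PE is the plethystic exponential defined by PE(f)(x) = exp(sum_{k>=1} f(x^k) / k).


With f(x) = 6x, the exponent is sum_{k>=1} 6 x^k / k = 6 * (-ln(1 - x)). Exponentiating:
PE(6x) = exp(-6 ln(1 - x)) = 1/(1 - x)^6.
By the negative binomial expansion, [x^n] 1/(1 - x)^6 = C(n + 5, 5).
For n = 7: C(12, 5) = 792.

792


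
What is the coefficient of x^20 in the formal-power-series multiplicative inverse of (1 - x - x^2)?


Let the inverse be f(x) = sum_{k>=0} a_k x^k. From f(x) * (1 - x - x^2) = 1 and matching coefficients:
 x^0: a_0 = 1.
 x^1: a_1 - a_0 = 0, so a_1 = 1.
 x^k (k >= 2): a_k - a_{k-1} - a_{k-2} = 0, i.e. a_k = a_{k-1} + a_{k-2}.
This is the Fibonacci-type recurrence shifted so that a_0 = a_1 = 1.
Iterating: a_0=1, a_1=1, a_2=2, a_3=3, a_4=5, a_5=8, a_6=13, a_7=21, a_8=34, a_9=55, ...
a_20 = 10946.

10946


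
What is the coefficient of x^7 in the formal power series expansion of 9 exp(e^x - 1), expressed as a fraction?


exp(e^x - 1) is the exponential generating function for the Bell numbers Bell_k: exp(e^x - 1) = sum_{k>=0} Bell_k x^k / k!.
So the coefficient of x^7 in 9 exp(e^x - 1) is 9 Bell_7 / 7!.
Computing: Bell_7 = 877 and 7! = 5040, giving
9 * 877/5040 = 877/560.

877/560


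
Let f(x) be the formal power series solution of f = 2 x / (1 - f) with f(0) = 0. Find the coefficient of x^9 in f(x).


Apply Lagrange inversion: f = 2 x * phi(f) with phi(t) = 1/(1 - t), so
[x^n] f = 2^n * (1/n) [t^(n-1)] phi(t)^n = 2^n * (1/n) [t^(n-1)] (1 - t)^(-n) = 2^n * (1/n) C(2n - 2, n - 1) = 2^n * C_{n-1}.
For n = 9: C_8 = C(16, 8) / 9 = 12870/9 = 1430.
With the 2^9 = 512 factor, the coefficient is 512 * 1430 = 732160.

732160


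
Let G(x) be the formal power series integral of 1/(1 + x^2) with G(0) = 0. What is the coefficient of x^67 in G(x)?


1/(1 + x^2) = sum_{j>=0} (-1)^j x^(2j). Integrating termwise with G(0) = 0:
G(x) = sum_{j>=0} (-1)^j x^(2j+1) / (2j+1) = arctan(x).
Only odd powers are nonzero. For x^67 write 67 = 2*33 + 1, giving
(-1)^33 / 67 = -1/67 = -1/67.

-1/67


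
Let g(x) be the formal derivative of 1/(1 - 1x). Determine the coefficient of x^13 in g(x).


Differentiate termwise: d/dx sum_{k>=0} 1^k x^k = sum_{k>=1} k 1^k x^(k-1) = sum_{j>=0} (j+1) 1^(j+1) x^j.
Equivalently, d/dx [1/(1 - 1x)] = 1/(1 - 1x)^2.
For j = 13: 14 * 1^14 = 14 * 1 = 14.

14


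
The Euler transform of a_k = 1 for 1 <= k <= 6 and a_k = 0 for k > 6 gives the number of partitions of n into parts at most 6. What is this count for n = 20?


Partitions of 20 into parts at most 6:
Using generating function (1-x)^(-1)(1-x^2)^(-1)...(1-x^6)^(-1),
the coefficient of x^20 = 282

282


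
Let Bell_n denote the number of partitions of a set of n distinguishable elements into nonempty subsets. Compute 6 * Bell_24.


Bell_24 can be computed from the Bell triangle or from Dobinski's identity Bell_n = (1/e) * sum_{k>=0} k^n / k!.
Computing Bell_24 = 445958869294805289.
Then 6 * 445958869294805289 = 2675753215768831734.

2675753215768831734


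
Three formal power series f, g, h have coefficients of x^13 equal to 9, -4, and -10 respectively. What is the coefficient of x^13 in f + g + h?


Series addition is componentwise:
9 + -4 + -10
= -5

-5


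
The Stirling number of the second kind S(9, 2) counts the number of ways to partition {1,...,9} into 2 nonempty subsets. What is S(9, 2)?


Using the explicit formula S(n,k) = (1/k!) sum_{j=0}^{k} (-1)^(k-j) C(k,j) j^n:
S(9, 2) = 255
Equivalently, S(n,k) is n! times the coefficient of x^n in the EGF (e^x - 1)^k / k!.

255


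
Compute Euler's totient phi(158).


phi(n) counts integers in [1, n] coprime to n. Using the multiplicative formula phi(n) = n * prod_{p | n} (1 - 1/p):
158 = 2 * 79, so
phi(158) = 158 * (1 - 1/2) * (1 - 1/79) = 78.

78


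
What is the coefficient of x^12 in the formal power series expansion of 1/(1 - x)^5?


The expansion 1/(1 - x)^r = sum_{k>=0} C(k + r - 1, r - 1) x^k follows from the multiset / negative-binomial theorem (or from repeated differentiation of the geometric series).
For r = 5 and k = 12:
C(16, 4) = 20922789888000 / (24 * 479001600) = 1820.

1820


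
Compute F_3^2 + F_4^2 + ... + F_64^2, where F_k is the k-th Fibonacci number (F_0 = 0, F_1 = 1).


There is a standard identity sum_{k=0}^{N} F_k^2 = F_N * F_{N+1} (proved inductively from the telescoping relation F_k^2 = F_k F_{k+1} - F_{k-1} F_k). Then
sum_{k=3}^{64} F_k^2 = F_64 F_65 - F_2 F_3.
Computing: F_64 = 10610209857723, F_65 = 17167680177565, F_2 = 1, F_3 = 2.
Sum = 10610209857723 * 17167680177565 - 1 * 2 = 182152689454235906026584493.

182152689454235906026584493


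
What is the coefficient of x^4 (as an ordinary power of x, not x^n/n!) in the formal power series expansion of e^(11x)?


The exponential series is e^y = sum_{k>=0} y^k / k!. Substituting y = 11x gives
e^(11x) = sum_{k>=0} 11^k x^k / k!.
So the coefficient of x^n is a^n/n! with a = 11, n = 4:
11^4 / 4! = 14641/24 = 14641/24

14641/24


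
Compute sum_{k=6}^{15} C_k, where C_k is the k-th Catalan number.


C_6 through C_15: 132, 429, 1430, 4862, 16796, 58786, 208012, 742900, 2674440, 9694845
Sum = 132 + 429 + 1430 + 4862 + 16796 + 58786 + 208012 + 742900 + 2674440 + 9694845
= 13402632

13402632


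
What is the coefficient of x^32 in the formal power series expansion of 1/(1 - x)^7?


The negative binomial / multiset identity is
1/(1 - x)^r = sum_{k>=0} C(k + r - 1, r - 1) x^k.
Here r = 7 and k = 32, so the coefficient is
C(32 + 6, 6) = C(38, 6)
= 2760681

2760681


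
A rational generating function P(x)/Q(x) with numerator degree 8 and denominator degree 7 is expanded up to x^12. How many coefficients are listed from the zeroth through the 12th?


Expanding up to x^12 gives the coefficients for x^0, x^1, ..., x^12.
That is 12 + 1 = 13 coefficients in total.

13


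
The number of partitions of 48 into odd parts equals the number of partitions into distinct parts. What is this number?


Computing partitions of 48 into odd parts (1, 3, 5, ...):
Using the generating function prod_{k>=0} 1/(1-x^(2k+1)),
the count is 2910

2910


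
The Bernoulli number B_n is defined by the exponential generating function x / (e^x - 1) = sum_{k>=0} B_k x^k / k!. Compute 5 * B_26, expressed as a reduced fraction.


Bernoulli numbers can also be computed recursively via B_0 = 1 and sum_{j=0}^{m} C(m+1, j) B_j = 0 for m >= 1. Odd-index Bernoulli numbers vanish for k >= 3.
Computing B_26 = 8553103/6, so 5 * B_26 = 5 * 8553103/6 = 42765515/6.

42765515/6


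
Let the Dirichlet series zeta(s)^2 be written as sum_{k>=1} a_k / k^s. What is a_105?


The Dirichlet convolution of the constant function 1 with itself gives (1 * 1)(k) = sum_{d | k} 1 = d(k), the number of positive divisors of k.
Since zeta(s) = sum_{k>=1} 1/k^s, we have zeta(s)^2 = sum_{k>=1} d(k)/k^s, so a_k = d(k).
For k = 105: the divisors are 1, 3, 5, 7, 15, 21, 35, 105.
Count = 8.

8


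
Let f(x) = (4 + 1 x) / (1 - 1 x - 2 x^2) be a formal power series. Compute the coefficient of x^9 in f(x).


Write f(x) = sum_{k>=0} a_k x^k. Multiplying both sides by 1 - 1 x - 2 x^2 gives
(1 - 1 x - 2 x^2) sum_{k>=0} a_k x^k = 4 + 1 x.
Matching coefficients:
 x^0: a_0 = 4
 x^1: a_1 - 1 a_0 = 1  =>  a_1 = 1*4 + 1 = 5
 x^k (k >= 2): a_k = 1 a_{k-1} + 2 a_{k-2}.
Iterating: a_2 = 13, a_3 = 23, a_4 = 49, a_5 = 95, a_6 = 193, a_7 = 383, a_8 = 769, a_9 = 1535.
So the coefficient of x^9 is 1535.

1535


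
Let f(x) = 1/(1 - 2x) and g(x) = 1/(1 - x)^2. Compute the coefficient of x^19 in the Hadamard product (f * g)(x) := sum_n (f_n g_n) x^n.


f has coefficients f_k = 2^k. For g = 1/(1 - x)^2 the coefficient is g_k = C(k + 1, 1) = k + 1. The Hadamard coefficient is (f * g)_k = 2^k * (k + 1).
For k = 19: 2^19 * 20 = 524288 * 20 = 10485760.

10485760


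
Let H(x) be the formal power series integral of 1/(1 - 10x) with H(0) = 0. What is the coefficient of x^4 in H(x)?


1/(1 - 10x) = sum_{k>=0} 10^k x^k. Integrating termwise with H(0) = 0:
H(x) = sum_{k>=0} 10^k x^(k+1) / (k+1) = sum_{m>=1} 10^(m-1) x^m / m.
For m = 4: 10^3/4 = 1000/4 = 250.

250


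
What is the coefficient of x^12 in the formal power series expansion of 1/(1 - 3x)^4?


The general identity 1/(1 - c x)^r = sum_{k>=0} c^k C(k + r - 1, r - 1) x^k follows by substituting y = c x into 1/(1 - y)^r = sum_{k>=0} C(k + r - 1, r - 1) y^k.
For c = 3, r = 4, k = 12:
3^12 * C(15, 3) = 531441 * 455 = 241805655.

241805655


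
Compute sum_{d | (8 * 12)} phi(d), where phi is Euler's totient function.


First, 8 * 12 = 96. One classical identity is sum_{d | n} phi(d) = n (each k in [1, n] has a unique gcd with n, and among the k's with gcd(k, n) = n/d there are phi(d) of them). So the sum equals 96. We also verify directly:
Divisors of 96: 1, 2, 3, 4, 6, 8, 12, 16, 24, 32, 48, 96.
phi values: 1, 1, 2, 2, 2, 4, 4, 8, 8, 16, 16, 32.
Sum = 96.

96


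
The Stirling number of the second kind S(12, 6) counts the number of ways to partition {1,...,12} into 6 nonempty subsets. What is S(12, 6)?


Using the explicit formula S(n,k) = (1/k!) sum_{j=0}^{k} (-1)^(k-j) C(k,j) j^n:
S(12, 6) = 1323652
Equivalently, S(n,k) is n! times the coefficient of x^n in the EGF (e^x - 1)^k / k!.

1323652


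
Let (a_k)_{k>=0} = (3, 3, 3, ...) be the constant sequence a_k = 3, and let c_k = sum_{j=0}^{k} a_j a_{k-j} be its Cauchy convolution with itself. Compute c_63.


Since a_j = 3 for all j >= 0, the convolution sum becomes
c_k = sum_{j=0}^{k} 3 * 3 = 9 * (k + 1).
Equivalently, the generating function of (a_k) is 3/(1 - x) and its square is 9/(1 - x)^2 = sum_{k>=0} 9(k + 1) x^k.
For k = 63: 9 * 64 = 576.

576


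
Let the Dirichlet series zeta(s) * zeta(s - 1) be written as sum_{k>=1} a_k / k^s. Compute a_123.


Convolution gives a_k = sum_{d | k} d * 1 = sum_{d | k} d = sigma(k), the sum of positive divisors of k.
For k = 123, the divisors are 1, 3, 41, 123, so
sigma(123) = 1 + 3 + 41 + 123 = 168.

168


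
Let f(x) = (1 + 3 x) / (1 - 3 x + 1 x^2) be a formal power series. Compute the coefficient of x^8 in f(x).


Write f(x) = sum_{k>=0} a_k x^k. Multiplying both sides by 1 - 3 x + 1 x^2 gives
(1 - 3 x + 1 x^2) sum_{k>=0} a_k x^k = 1 + 3 x.
Matching coefficients:
 x^0: a_0 = 1
 x^1: a_1 - 3 a_0 = 3  =>  a_1 = 3*1 + 3 = 6
 x^k (k >= 2): a_k = 3 a_{k-1} - 1 a_{k-2}.
Iterating: a_2 = 17, a_3 = 45, a_4 = 118, a_5 = 309, a_6 = 809, a_7 = 2118, a_8 = 5545.
So the coefficient of x^8 is 5545.

5545


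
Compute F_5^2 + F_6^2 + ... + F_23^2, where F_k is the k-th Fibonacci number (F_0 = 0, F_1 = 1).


There is a standard identity sum_{k=0}^{N} F_k^2 = F_N * F_{N+1} (proved inductively from the telescoping relation F_k^2 = F_k F_{k+1} - F_{k-1} F_k). Then
sum_{k=5}^{23} F_k^2 = F_23 F_24 - F_4 F_5.
Computing: F_23 = 28657, F_24 = 46368, F_4 = 3, F_5 = 5.
Sum = 28657 * 46368 - 3 * 5 = 1328767761.

1328767761


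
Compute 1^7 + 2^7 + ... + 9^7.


This power sum has a closed form given by Faulhaber's formula
sum_{k=1}^{m} k^p = (1 / (p + 1)) * sum_{j=0}^{p} C(p + 1, j) B_j m^(p + 1 - j),
but for small m direct computation is fastest:
1 + 128 + 2187 + 16384 + 78125 + 279936 + 823543 + 2097152 + 4782969 = 8080425.

8080425


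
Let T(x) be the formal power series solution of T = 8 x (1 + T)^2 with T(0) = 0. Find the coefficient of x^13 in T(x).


Apply the Lagrange inversion formula: if T = 8 x * phi(T) with phi(t) = (1 + t)^2, then [x^n] T = 8^n * (1/n) [t^(n-1)] phi(t)^n = 8^n * (1/n) [t^(n-1)] (1 + t)^(2n) = 8^n * (1/n) C(2n, n-1).
Using the identity C(2n, n-1) = C(2n, n) * n / (n+1), the unscaled factor equals C(2n, n) / (n+1) = C_n, the n-th Catalan number.
For n = 13: C_13 = C(26, 13) / 14 = 10400600/14 = 742900.
With the 8^13 = 549755813888 factor, the coefficient is 549755813888 * 742900 = 408413594137395200.

408413594137395200


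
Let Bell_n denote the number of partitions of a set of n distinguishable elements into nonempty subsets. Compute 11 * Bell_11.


Bell_11 can be computed from the Bell triangle or from Dobinski's identity Bell_n = (1/e) * sum_{k>=0} k^n / k!.
Computing Bell_11 = 678570.
Then 11 * 678570 = 7464270.

7464270


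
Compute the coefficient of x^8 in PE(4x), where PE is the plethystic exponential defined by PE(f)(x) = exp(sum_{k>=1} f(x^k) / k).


With f(x) = 4x, the exponent is sum_{k>=1} 4 x^k / k = 4 * (-ln(1 - x)). Exponentiating:
PE(4x) = exp(-4 ln(1 - x)) = 1/(1 - x)^4.
By the negative binomial expansion, [x^n] 1/(1 - x)^4 = C(n + 3, 3).
For n = 8: C(11, 3) = 165.

165


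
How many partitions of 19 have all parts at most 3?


Using the generating function (1-x)^(-1)(1-x^2)^(-1)(1-x^3)^(-1),
the coefficient of x^19 counts these restricted partitions.
Result = 40

40


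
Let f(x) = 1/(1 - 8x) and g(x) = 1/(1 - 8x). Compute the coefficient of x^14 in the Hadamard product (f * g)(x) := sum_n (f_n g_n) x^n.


f has coefficients f_k = 8^k and g has coefficients g_k = 8^k, so the Hadamard product has coefficient (f*g)_k = 8^k * 8^k = 64^k.
For k = 14: 64^14 = 19342813113834066795298816.

19342813113834066795298816


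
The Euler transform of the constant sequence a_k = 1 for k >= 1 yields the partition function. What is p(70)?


The Euler transform converts the sequence a_k = 1 into the number of integer partitions.
Using the recurrence or dynamic programming:
p(70) = 4087968

4087968


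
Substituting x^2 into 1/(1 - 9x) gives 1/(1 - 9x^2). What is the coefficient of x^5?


Since 1/(1 - 9x^2) only has even powers of x,
the coefficient of x^5 (odd) is 0.

0


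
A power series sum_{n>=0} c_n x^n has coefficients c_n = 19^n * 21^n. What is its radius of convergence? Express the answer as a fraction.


By the root test (Cauchy-Hadamard), the radius is R = 1 / limsup_n |c_n|^(1/n).
Here |c_n|^(1/n) = (19^n * 21^n)^(1/n) = 19 * 21 = 399 for all n.
So R = 1/399 = 1/399.

1/399


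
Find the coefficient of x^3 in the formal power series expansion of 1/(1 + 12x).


Write 1/(1 + c x) = 1/(1 - (-c) x) and apply the geometric-series identity
1/(1 - y) = sum_{k>=0} y^k to get 1/(1 + c x) = sum_{k>=0} (-c)^k x^k.
So the coefficient of x^k is (-c)^k = (-1)^k * c^k.
Here c = 12 and k = 3:
(-12)^3 = -1 * 1728 = -1728

-1728


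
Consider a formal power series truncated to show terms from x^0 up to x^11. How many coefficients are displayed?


From x^0 to x^11 inclusive, the count is 11 - 0 + 1 = 12.

12


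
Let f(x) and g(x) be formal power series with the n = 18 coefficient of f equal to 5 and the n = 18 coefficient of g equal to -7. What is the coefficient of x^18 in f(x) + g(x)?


Addition of formal power series is termwise.
The coefficient of x^18 in f + g = 5 + -7
= -2

-2


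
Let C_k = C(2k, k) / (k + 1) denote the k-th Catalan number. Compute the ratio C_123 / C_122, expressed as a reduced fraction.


Using C_k = (2k)! / (k! (k+1)!), the ratio C_{k+1}/C_k simplifies to
C_{k+1}/C_k = [(2k+2)! / ((k+1)! (k+2)!)] * [k! (k+1)! / (2k)!]
 = (2k+2)(2k+1) / ((k+1)(k+2)) = 2(2k+1) / (k+2).
For k = 122: 2(2*122 + 1) / (122 + 2) = 490/124 = 245/62.

245/62


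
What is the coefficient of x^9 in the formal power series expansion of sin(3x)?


The Maclaurin series is sin(t) = sum_{k>=0} (-1)^k t^(2k+1) / (2k+1)!, so substituting t = 3x, only odd powers of x are nonzero, with coefficient of x^(2k+1) equal to (-1)^k 3^(2k+1) / (2k+1)!.
Write 9 = 2*4 + 1, giving the coefficient (-1)^4 * 3^9 / 9! = 19683/362880 = 243/4480.

243/4480


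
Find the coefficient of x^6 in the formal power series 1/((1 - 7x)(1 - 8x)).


By partial fractions or Cauchy convolution:
The coefficient equals sum_{k=0}^{6} 7^k * 8^(6-k).
= 1273609

1273609


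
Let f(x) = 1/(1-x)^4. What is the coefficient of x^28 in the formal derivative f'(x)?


Differentiate: d/dx [ 1/(1-x)^r ] = r / (1-x)^(r+1).
Here r = 4, so f'(x) = 4 / (1-x)^5.
The expansion of 1/(1-x)^(r+1) has coefficient of x^n equal to C(n+r, r).
So the coefficient of x^28 in f'(x) is
4 * C(32, 4) = 4 * 35960 = 143840

143840


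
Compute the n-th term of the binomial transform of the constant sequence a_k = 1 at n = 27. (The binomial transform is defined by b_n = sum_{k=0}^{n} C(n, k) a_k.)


With a_k = 1 for all k, b_n = sum_{k=0}^{n} C(n, k) = 2^n by the binomial theorem.
For n = 27: 2^27 = 134217728.

134217728


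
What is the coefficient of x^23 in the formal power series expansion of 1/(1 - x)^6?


The negative binomial / multiset identity is
1/(1 - x)^r = sum_{k>=0} C(k + r - 1, r - 1) x^k.
Here r = 6 and k = 23, so the coefficient is
C(23 + 5, 5) = C(28, 5)
= 98280

98280


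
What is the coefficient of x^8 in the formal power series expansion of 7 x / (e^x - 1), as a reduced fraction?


The exponential generating function for Bernoulli numbers is
x / (e^x - 1) = sum_{k>=0} B_k x^k / k!.
So the coefficient of x^8 in 7 x / (e^x - 1) is 7 B_8 / 8!.
Computing: B_8 = -1/30, 8! = 40320, giving
7 * -1/30 / 40320 = -1/172800.

-1/172800


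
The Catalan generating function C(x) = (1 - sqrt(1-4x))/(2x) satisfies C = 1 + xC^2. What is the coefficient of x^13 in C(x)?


Substituting x -> x scales the n-th coefficient by 1, so [x^13] C(x) = C_13.
C_13 = C(2*13, 13)/(14) = 10400600/14 = 742900.
= 742900.

742900


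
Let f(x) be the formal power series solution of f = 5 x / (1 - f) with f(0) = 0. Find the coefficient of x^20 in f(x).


Apply Lagrange inversion: f = 5 x * phi(f) with phi(t) = 1/(1 - t), so
[x^n] f = 5^n * (1/n) [t^(n-1)] phi(t)^n = 5^n * (1/n) [t^(n-1)] (1 - t)^(-n) = 5^n * (1/n) C(2n - 2, n - 1) = 5^n * C_{n-1}.
For n = 20: C_19 = C(38, 19) / 20 = 35345263800/20 = 1767263190.
With the 5^20 = 95367431640625 factor, the coefficient is 95367431640625 * 1767263190 = 168539351463317871093750.

168539351463317871093750


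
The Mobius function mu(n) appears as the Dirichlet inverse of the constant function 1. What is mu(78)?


78 = 2 * 3 * 13 (all distinct primes).
mu(78) = (-1)^3 = -1

-1


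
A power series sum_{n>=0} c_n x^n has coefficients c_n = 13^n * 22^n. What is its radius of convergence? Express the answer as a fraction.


By the root test (Cauchy-Hadamard), the radius is R = 1 / limsup_n |c_n|^(1/n).
Here |c_n|^(1/n) = (13^n * 22^n)^(1/n) = 13 * 22 = 286 for all n.
So R = 1/286 = 1/286.

1/286


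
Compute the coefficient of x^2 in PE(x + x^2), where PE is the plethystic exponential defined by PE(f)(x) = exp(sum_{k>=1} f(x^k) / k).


With f(x) = x + x^2, the exponent is sum_{k>=1} (x^k + x^(2k)) / k = -ln(1 - x) - ln(1 - x^2). Exponentiating:
PE(x + x^2) = 1 / ((1 - x)(1 - x^2)).
This is the generating function for partitions of n into parts of size 1 or 2. The number of 2's can be any j in 0..1, and the rest are 1's, so
[x^2] = floor(2/2) + 1 = 2.

2


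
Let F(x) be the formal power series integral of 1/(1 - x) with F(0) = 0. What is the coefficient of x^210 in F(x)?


1/(1 - x) = sum_{k>=0} x^k. Integrating termwise and using F(0) = 0 gives
F(x) = sum_{k>=0} x^(k+1) / (k+1) = sum_{m>=1} x^m / m = -ln(1 - x).
So the coefficient of x^210 is 1/210 = 1/210.

1/210


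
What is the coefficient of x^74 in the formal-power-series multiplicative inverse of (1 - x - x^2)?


Let the inverse be f(x) = sum_{k>=0} a_k x^k. From f(x) * (1 - x - x^2) = 1 and matching coefficients:
 x^0: a_0 = 1.
 x^1: a_1 - a_0 = 0, so a_1 = 1.
 x^k (k >= 2): a_k - a_{k-1} - a_{k-2} = 0, i.e. a_k = a_{k-1} + a_{k-2}.
This is the Fibonacci-type recurrence shifted so that a_0 = a_1 = 1.
Iterating: a_0=1, a_1=1, a_2=2, a_3=3, a_4=5, a_5=8, a_6=13, a_7=21, a_8=34, a_9=55, ...
a_74 = 2111485077978050.

2111485077978050


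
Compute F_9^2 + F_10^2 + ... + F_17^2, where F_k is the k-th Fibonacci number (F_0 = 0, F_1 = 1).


There is a standard identity sum_{k=0}^{N} F_k^2 = F_N * F_{N+1} (proved inductively from the telescoping relation F_k^2 = F_k F_{k+1} - F_{k-1} F_k). Then
sum_{k=9}^{17} F_k^2 = F_17 F_18 - F_8 F_9.
Computing: F_17 = 1597, F_18 = 2584, F_8 = 21, F_9 = 34.
Sum = 1597 * 2584 - 21 * 34 = 4125934.

4125934


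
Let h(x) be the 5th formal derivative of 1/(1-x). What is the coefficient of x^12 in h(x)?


Differentiating 5 times: d^5/dx^5 [1/(1-x)] = 5!/(1-x)^6.
The expansion 1/(1-x)^6 = sum_{k>=0} C(k+5, 5) x^k, so the coefficient of x^n in 5!/(1-x)^6 is 5! * C(n+5, 5).
For n = 12: 120 * C(17, 5) = 120 * 6188 = 742560

742560


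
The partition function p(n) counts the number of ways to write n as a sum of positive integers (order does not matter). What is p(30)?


Using the generating function prod_{k>=1} 1/(1-x^k), we compute p(30).
By dynamic programming over parts 1 through 30:
p(30) = 5604

5604


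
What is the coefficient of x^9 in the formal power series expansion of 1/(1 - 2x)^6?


The general identity 1/(1 - c x)^r = sum_{k>=0} c^k C(k + r - 1, r - 1) x^k follows by substituting y = c x into 1/(1 - y)^r = sum_{k>=0} C(k + r - 1, r - 1) y^k.
For c = 2, r = 6, k = 9:
2^9 * C(14, 5) = 512 * 2002 = 1025024.

1025024


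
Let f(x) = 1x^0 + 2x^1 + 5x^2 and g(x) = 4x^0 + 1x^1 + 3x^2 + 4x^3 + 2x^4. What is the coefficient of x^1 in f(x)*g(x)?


Cauchy product at x^1:
1*1 + 2*4
= 9

9


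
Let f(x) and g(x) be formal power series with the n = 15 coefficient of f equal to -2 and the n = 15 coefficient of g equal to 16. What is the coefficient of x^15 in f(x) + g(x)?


Addition of formal power series is termwise.
The coefficient of x^15 in f + g = -2 + 16
= 14

14


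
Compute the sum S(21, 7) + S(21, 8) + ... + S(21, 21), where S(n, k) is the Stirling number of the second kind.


By definition, S(n, k) counts partitions of an n-set into exactly k nonempty blocks.
Computing row n = 21 for k = 7..21:
S(21, k): 82310957214948, 132511015347084, 123272476465204, 71187132291275, 26826851689001, 6833042030178, 1204909218331, 149304004500, 13087462580, 809944464, 34952799, 1023435, 19285, 210, 1
Sum = 444309621663295.

444309621663295


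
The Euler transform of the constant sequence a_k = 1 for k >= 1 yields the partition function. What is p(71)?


The Euler transform converts the sequence a_k = 1 into the number of integer partitions.
Using the recurrence or dynamic programming:
p(71) = 4697205

4697205


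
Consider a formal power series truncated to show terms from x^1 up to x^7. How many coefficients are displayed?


From x^1 to x^7 inclusive, the count is 7 - 1 + 1 = 7.

7


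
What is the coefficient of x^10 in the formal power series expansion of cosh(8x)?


The Maclaurin series is cosh(t) = sum_{m>=0} t^(2m) / (2m)!, so substituting t = 8x, only even powers of x are nonzero, with coefficient of x^(2m) equal to 8^(2m) / (2m)!.
For x^10 the coefficient is 8^10/10! = 1073741824/3628800 = 4194304/14175.

4194304/14175


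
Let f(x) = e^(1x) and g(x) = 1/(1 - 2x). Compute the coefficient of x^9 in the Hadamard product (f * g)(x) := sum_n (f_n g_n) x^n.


Expanding: f_k = 1^k/k! (from e^(1x)) and g_k = 2^k (from 1/(1 - 2x)). So the Hadamard coefficient (f * g)_k = 1^k 2^k / k! = (2)^k / k!.
For k = 9: 2^9/9! = 512/362880 = 4/2835.

4/2835


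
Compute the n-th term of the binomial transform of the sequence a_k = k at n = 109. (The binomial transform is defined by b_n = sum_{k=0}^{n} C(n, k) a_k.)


With a_k = k, b_n = sum_{k=0}^{n} C(n, k) k. Using k * C(n, k) = n * C(n-1, k-1) gives b_n = n * sum_{k>=1} C(n-1, k-1) = n * 2^(n-1).
For n = 109: 109 * 2^108 = 109 * 324518553658426726783156020576256 = 35372522348768513219364006242811904.

35372522348768513219364006242811904


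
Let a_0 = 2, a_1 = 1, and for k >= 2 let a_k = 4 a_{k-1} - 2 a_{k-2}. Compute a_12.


Iterating the recurrence forward:
a_0 = 2
a_1 = 1
a_2 = 4*1 - 2*2 = 0
a_3 = 4*0 - 2*1 = -2
a_4 = 4*-2 - 2*0 = -8
a_5 = 4*-8 - 2*-2 = -28
a_6 = 4*-28 - 2*-8 = -96
a_7 = 4*-96 - 2*-28 = -328
a_8 = 4*-328 - 2*-96 = -1120
a_9 = 4*-1120 - 2*-328 = -3824
a_10 = 4*-3824 - 2*-1120 = -13056
a_11 = 4*-13056 - 2*-3824 = -44576
a_12 = 4*-44576 - 2*-13056 = -152192
So a_12 = -152192.

-152192


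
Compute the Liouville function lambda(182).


The Liouville function is lambda(k) = (-1)^Omega(k), where Omega(k) counts the prime factors of k with multiplicity.
Factoring: 182 = 2 * 7 * 13, so Omega(182) = 3.
lambda(182) = (-1)^3 = -1.

-1


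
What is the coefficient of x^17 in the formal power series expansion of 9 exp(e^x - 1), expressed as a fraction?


exp(e^x - 1) is the exponential generating function for the Bell numbers Bell_k: exp(e^x - 1) = sum_{k>=0} Bell_k x^k / k!.
So the coefficient of x^17 in 9 exp(e^x - 1) is 9 Bell_17 / 17!.
Computing: Bell_17 = 82864869804 and 17! = 355687428096000, giving
9 * 82864869804/355687428096000 = 255755771/121977856000.

255755771/121977856000


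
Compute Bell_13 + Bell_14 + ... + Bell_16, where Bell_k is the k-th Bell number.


Recall Bell_k counts set partitions of a k-set (with Bell_0 = 1 by convention).
Bell_13 through Bell_16: 27644437, 190899322, 1382958545, 10480142147
Sum = 27644437 + 190899322 + 1382958545 + 10480142147 = 12081644451.

12081644451


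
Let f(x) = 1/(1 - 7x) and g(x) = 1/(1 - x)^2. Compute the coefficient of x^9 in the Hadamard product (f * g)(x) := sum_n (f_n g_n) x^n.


f has coefficients f_k = 7^k. For g = 1/(1 - x)^2 the coefficient is g_k = C(k + 1, 1) = k + 1. The Hadamard coefficient is (f * g)_k = 7^k * (k + 1).
For k = 9: 7^9 * 10 = 40353607 * 10 = 403536070.

403536070


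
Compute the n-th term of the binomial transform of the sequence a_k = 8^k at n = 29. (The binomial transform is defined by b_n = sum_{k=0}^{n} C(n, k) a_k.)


With a_k = 8^k, b_n = sum_{k=0}^{n} C(n, k) 8^k = (1 + 8)^n by the binomial theorem.
For n = 29: (1 + 8)^29 = 9^29 = 4710128697246244834921603689.

4710128697246244834921603689


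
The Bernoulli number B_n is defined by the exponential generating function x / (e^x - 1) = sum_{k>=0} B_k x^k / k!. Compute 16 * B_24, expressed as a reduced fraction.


Bernoulli numbers can also be computed recursively via B_0 = 1 and sum_{j=0}^{m} C(m+1, j) B_j = 0 for m >= 1. Odd-index Bernoulli numbers vanish for k >= 3.
Computing B_24 = -236364091/2730, so 16 * B_24 = 16 * -236364091/2730 = -1890912728/1365.

-1890912728/1365


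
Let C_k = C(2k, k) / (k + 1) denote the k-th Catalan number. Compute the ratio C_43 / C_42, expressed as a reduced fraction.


Using C_k = (2k)! / (k! (k+1)!), the ratio C_{k+1}/C_k simplifies to
C_{k+1}/C_k = [(2k+2)! / ((k+1)! (k+2)!)] * [k! (k+1)! / (2k)!]
 = (2k+2)(2k+1) / ((k+1)(k+2)) = 2(2k+1) / (k+2).
For k = 42: 2(2*42 + 1) / (42 + 2) = 170/44 = 85/22.

85/22


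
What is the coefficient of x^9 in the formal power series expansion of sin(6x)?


The Maclaurin series is sin(t) = sum_{k>=0} (-1)^k t^(2k+1) / (2k+1)!, so substituting t = 6x, only odd powers of x are nonzero, with coefficient of x^(2k+1) equal to (-1)^k 6^(2k+1) / (2k+1)!.
Write 9 = 2*4 + 1, giving the coefficient (-1)^4 * 6^9 / 9! = 10077696/362880 = 972/35.

972/35


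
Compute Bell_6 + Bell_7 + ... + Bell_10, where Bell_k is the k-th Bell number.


Recall Bell_k counts set partitions of a k-set (with Bell_0 = 1 by convention).
Bell_6 through Bell_10: 203, 877, 4140, 21147, 115975
Sum = 203 + 877 + 4140 + 21147 + 115975 = 142342.

142342
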